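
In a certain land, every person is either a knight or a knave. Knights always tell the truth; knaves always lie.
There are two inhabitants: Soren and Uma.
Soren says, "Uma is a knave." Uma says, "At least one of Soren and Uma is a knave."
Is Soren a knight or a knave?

Soren is a knave.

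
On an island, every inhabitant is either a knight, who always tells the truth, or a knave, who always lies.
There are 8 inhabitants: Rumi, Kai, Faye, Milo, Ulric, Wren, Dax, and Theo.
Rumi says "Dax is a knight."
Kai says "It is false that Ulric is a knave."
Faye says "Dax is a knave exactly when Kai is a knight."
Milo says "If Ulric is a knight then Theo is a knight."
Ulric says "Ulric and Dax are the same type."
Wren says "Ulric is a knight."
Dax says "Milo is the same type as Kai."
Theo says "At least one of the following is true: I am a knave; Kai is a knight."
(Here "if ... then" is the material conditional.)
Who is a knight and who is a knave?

Knights: Rumi, Kai, Milo, Ulric, Wren, Dax, and Theo. Knaves: Faye.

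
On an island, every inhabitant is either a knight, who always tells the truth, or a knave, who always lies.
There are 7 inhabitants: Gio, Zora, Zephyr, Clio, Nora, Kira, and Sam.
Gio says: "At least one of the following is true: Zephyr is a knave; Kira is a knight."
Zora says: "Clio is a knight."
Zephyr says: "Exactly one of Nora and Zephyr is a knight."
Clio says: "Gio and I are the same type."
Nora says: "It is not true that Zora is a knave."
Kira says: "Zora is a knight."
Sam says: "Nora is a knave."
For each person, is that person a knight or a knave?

Gio is a knight, Zora is a knave, Zephyr is a knave, Clio is a knave, Nora is a knave, Kira is a knave, and Sam is a knight.

As a knight, Gio's statement "at least one of the following is true: Zephyr is a knave; Kira is a knight" should be true; it is.
As a knave, Zora's statement "Clio is a knight" should be false; it is.
Zephyr is a knave, so "exactly one of Nora and Zephyr is a knight" must be false — and it is.
Clio is a knave; "Gio and I are the same type" is false, as required.
Since Nora is a knave, "it is not true that Zora is a knave" needs to be false, which holds.
Kira is a knave; "Zora is a knight" is false, as required.
Sam is a knight, and the claim "Nora is a knave" is indeed true.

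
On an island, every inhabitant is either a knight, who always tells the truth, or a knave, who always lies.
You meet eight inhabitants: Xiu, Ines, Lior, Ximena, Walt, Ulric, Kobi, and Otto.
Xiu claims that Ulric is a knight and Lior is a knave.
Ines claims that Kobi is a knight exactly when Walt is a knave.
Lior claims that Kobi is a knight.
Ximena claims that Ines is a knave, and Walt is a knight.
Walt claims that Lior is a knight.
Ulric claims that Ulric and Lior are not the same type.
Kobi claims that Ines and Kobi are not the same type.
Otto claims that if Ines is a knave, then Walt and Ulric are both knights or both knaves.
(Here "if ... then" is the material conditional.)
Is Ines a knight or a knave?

Ines is a knave.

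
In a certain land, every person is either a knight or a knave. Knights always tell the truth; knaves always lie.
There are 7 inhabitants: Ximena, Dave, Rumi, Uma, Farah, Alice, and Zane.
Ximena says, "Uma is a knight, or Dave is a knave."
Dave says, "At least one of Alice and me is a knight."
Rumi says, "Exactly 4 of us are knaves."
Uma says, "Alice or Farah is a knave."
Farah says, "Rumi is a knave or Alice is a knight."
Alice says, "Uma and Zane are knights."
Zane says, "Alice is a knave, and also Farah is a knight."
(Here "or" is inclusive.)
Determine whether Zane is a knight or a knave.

Zane is a knave.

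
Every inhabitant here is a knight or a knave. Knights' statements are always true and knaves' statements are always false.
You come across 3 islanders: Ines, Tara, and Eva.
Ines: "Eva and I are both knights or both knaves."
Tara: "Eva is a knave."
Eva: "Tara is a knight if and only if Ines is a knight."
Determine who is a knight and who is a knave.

Ines is a knave; "Eva and I are both knights or both knaves" is false, as required.
As a knave, Tara's statement "Eva is a knave" should be false; it is.
Eva is a knight, and the claim "Tara is a knight if and only if Ines is a knight" is indeed true.

Knights: Eva. Knaves: Ines and Tara.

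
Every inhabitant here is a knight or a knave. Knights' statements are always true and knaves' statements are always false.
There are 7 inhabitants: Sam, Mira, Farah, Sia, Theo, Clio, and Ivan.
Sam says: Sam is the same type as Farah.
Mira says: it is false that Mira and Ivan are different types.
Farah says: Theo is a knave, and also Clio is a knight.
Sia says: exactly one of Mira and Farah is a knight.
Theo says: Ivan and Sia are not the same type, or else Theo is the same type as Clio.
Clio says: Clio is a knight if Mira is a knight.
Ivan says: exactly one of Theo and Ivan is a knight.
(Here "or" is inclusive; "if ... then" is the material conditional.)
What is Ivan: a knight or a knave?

Consistent assignments: {Sam=knight, Mira=knave, Farah=knight, Sia=knight, Theo=knave, Clio=knight, Ivan=knight}; {Sam=knave, Mira=knave, Farah=knight, Sia=knight, Theo=knave, Clio=knight, Ivan=knight}
In every consistent assignment, Ivan is a knight.

Ivan is a knight.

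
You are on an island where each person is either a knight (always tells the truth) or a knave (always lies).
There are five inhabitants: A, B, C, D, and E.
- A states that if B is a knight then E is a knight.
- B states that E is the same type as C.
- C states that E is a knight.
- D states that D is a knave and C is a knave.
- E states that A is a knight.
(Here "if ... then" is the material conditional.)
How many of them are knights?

4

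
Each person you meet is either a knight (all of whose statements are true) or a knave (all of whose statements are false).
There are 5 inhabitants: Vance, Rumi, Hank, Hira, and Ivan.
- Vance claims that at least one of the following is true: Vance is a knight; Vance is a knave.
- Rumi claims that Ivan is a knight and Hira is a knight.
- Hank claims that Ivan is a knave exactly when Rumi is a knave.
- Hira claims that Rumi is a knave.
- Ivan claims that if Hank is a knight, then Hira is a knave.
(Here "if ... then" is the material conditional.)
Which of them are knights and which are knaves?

Suppose Vance is a knave. Then Vance's statement "at least one of the following is true: Vance is a knight; Vance is a knave" would have to be false. Checking the 16 ways to assign the others, none is consistent with every speaker.
(For instance, with Rumi=knave, Hank=knight, Hira=knight, Ivan=knave, Vance's claim "at least one of the following is true: Vance is a knight; Vance is a knave" comes out true where it would need to be false.)
So Vance must be a knight, making "at least one of the following is true: Vance is a knight; Vance is a knave" true. Taking Vance=knight, Rumi=knave, Hank=knight, Hira=knight, Ivan=knave, each remaining statement checks out:
  Rumi (knave): "Ivan is a knight and Hira is a knight" — false. ✓
  Hank (knight): "Ivan is a knave exactly when Rumi is a knave" — true. ✓
  Hira (knight): "Rumi is a knave" — true. ✓
  Ivan (knave): "if Hank is a knight, then Hira is a knave" — false. ✓
This is the unique consistent assignment.

Vance is a knight, Rumi is a knave, Hank is a knight, Hira is a knight, and Ivan is a knave.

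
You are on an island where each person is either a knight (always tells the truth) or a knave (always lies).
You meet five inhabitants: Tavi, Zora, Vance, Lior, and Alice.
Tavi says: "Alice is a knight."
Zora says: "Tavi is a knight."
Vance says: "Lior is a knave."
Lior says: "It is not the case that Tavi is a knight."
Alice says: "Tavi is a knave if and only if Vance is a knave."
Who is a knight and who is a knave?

Tavi is a knight, Zora is a knight, Vance is a knight, Lior is a knave, and Alice is a knight.

Tavi is a knight, and the claim "Alice is a knight" is indeed True.
As a knight, Zora's statement "Tavi is a knight" should be True; it is.
Since Vance is a knight, "Lior is a knave" needs to be True, which holds.
As a knave, Lior's statement "it is not the case that Tavi is a knight" should be false; it is.
Alice is a knight, and the claim "Tavi is a knave if and only if Vance is a knave" is indeed True.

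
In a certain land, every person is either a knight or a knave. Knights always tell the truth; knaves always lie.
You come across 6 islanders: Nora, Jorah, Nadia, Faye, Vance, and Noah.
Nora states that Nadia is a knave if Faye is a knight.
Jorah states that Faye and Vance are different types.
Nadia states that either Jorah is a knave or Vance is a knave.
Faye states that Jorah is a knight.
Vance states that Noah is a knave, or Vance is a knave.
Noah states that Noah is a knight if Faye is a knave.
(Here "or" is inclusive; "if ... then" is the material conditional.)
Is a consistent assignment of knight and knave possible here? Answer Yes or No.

No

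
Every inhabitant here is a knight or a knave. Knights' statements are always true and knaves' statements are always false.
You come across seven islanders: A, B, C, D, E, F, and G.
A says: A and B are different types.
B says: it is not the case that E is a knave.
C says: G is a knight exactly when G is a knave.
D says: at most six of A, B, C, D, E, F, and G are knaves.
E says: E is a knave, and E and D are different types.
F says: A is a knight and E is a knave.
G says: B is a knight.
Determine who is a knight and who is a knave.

As a knave, A's statement "A and B are different types" should be false; it is.
Since B is a knave, "it is not the case that E is a knave" needs to be false, which holds.
Since C is a knave, "G is a knight exactly when G is a knave" needs to be false, which holds.
D is a knave, and the claim "at most six of A, B, C, D, E, F, and G are knaves" is indeed false.
E is a knave, so "E is a knave, and E and D are different types" must be false — and it is.
F is a knave; "A is a knight and E is a knave" is false, as required.
G (knave): "B is a knight" — false. ✓

Knights: none. Knaves: A, B, C, D, E, F, and G.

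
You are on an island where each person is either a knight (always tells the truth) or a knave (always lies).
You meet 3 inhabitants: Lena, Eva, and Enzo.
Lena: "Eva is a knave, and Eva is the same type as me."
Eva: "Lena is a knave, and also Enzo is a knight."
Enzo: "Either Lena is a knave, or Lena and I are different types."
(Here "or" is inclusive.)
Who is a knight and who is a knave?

Lena is a knave, Eva is a knight, and Enzo is a knight.

Since Lena is a knave, "Eva is a knave, and Eva is the same type as me" needs to be false, which holds.
Eva is a knight, so "Lena is a knave, and also Enzo is a knight" must be True — and it is.
Enzo is a knight; "either Lena is a knave, or Lena and I are different types" is True, as required.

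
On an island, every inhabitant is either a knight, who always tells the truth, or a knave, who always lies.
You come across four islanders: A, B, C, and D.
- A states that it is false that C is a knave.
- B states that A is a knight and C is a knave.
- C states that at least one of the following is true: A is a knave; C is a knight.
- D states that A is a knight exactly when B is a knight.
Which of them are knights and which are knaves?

A is a knight, B is a knave, C is a knight, and D is a knave.

A (knight): "it is false that C is a knave" — True. ✓
Since B is a knave, "A is a knight and C is a knave" needs to be False, which holds.
As a knight, C's statement "at least one of the following is true: A is a knave; C is a knight" should be True; it is.
D is a knave; "A is a knight exactly when B is a knight" is False, as required.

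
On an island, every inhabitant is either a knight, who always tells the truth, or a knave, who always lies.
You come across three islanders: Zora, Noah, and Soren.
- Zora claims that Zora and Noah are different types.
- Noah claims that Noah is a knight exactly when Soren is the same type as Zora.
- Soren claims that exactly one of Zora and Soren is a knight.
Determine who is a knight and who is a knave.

Knights: none. Knaves: Zora, Noah, and Soren.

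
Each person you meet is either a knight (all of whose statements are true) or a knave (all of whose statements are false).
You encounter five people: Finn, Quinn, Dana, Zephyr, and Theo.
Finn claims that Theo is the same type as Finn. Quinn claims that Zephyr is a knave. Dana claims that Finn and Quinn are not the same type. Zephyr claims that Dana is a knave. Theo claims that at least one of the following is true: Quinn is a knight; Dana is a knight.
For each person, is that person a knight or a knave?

Suppose Finn is a knight. Then Finn's statement "Theo is the same type as Finn" would have to be true. Checking the 16 ways to assign the others, none is consistent with every speaker.
(For instance, with Quinn=knight, Dana=knight, Zephyr=knave, Theo=knight, Dana's claim "Finn and Quinn are not the same type" comes out false where it would need to be true.)
So Finn must be a knave, making "Theo is the same type as Finn" false. Taking Finn=knave, Quinn=knight, Dana=knight, Zephyr=knave, Theo=knight, each remaining statement checks out:
  Quinn (knight): "Zephyr is a knave" — true. ✓
  Dana (knight): "Finn and Quinn are not the same type" — true. ✓
  Zephyr (knave): "Dana is a knave" — false. ✓
  Theo (knight): "at least one of the following is true: Quinn is a knight; Dana is a knight" — true. ✓
This is the unique consistent assignment.

Finn is a knave, Quinn is a knight, Dana is a knight, Zephyr is a knave, and Theo is a knight.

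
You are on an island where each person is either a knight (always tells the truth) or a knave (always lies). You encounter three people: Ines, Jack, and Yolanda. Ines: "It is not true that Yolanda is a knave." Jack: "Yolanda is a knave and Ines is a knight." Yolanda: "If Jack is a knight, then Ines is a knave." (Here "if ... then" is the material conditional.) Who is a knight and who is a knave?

Ines (knight): "it is not true that Yolanda is a knave" — true. ✓
Jack is a knave, and the claim "Yolanda is a knave and Ines is a knight" is indeed False.
As a knight, Yolanda's statement "if Jack is a knight, then Ines is a knave" should be true; it is.

Ines is a knight, Jack is a knave, and Yolanda is a knight.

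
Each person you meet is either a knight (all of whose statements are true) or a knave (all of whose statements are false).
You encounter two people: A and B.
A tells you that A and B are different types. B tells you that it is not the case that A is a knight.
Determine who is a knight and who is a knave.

A is a knight and B is a knave.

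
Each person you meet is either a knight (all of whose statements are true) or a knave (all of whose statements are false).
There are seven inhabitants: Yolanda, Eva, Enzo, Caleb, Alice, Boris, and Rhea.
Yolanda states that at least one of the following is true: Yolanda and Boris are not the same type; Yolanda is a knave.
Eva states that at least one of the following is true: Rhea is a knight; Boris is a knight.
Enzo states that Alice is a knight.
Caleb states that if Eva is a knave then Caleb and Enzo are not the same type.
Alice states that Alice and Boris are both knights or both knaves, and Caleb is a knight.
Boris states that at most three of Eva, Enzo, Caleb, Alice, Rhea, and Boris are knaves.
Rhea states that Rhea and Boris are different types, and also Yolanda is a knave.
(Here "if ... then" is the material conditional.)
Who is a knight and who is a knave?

Yolanda is a knight, so "at least one of the following is true: Yolanda and Boris are not the same type; Yolanda is a knave" must be true — and it is.
As a knave, Eva's statement "at least one of the following is true: Rhea is a knight; Boris is a knight" should be False; it is.
Since Enzo is a knave, "Alice is a knight" needs to be False, which holds.
Caleb is a knave, so "if Eva is a knave then Caleb and Enzo are not the same type" must be False — and it is.
Alice is a knave, and the claim "Alice and Boris are both knights or both knaves, and Caleb is a knight" is indeed False.
Boris is a knave, so "at most three of Eva, Enzo, Caleb, Alice, Rhea, and Boris are knaves" must be False — and it is.
Rhea is a knave, so "Rhea and Boris are different types, and also Yolanda is a knave" must be False — and it is.

Yolanda is a knight, Eva is a knave, Enzo is a knave, Caleb is a knave, Alice is a knave, Boris is a knave, and Rhea is a knave.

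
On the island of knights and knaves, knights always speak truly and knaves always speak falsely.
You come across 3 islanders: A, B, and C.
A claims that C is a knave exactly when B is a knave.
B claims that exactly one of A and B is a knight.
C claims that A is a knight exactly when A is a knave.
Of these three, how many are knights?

1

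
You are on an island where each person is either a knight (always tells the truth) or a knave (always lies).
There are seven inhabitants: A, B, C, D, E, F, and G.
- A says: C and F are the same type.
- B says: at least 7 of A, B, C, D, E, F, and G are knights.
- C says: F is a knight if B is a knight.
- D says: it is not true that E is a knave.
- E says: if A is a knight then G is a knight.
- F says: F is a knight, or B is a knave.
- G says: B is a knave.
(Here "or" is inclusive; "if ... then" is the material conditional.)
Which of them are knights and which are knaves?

A is a knight, B is a knave, C is a knight, D is a knight, E is a knight, F is a knight, and G is a knight.

A is a knight; "C and F are the same type" is true, as required.
B (knave): "at least 7 of A, B, C, D, E, F, and G are knights" — false. ✓
C is a knight, so "F is a knight if B is a knight" must be true — and it is.
D (knight): "it is not true that E is a knave" — true. ✓
E is a knight; "if A is a knight then G is a knight" is true, as required.
F is a knight, so "F is a knight, or B is a knave" must be true — and it is.
G (knight): "B is a knave" — true. ✓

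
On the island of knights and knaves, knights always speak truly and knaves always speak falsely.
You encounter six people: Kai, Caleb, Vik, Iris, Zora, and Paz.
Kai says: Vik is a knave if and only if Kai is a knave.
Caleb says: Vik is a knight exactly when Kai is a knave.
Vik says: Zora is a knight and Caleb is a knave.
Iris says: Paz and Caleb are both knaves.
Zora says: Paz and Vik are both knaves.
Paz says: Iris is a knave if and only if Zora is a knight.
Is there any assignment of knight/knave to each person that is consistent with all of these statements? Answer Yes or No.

No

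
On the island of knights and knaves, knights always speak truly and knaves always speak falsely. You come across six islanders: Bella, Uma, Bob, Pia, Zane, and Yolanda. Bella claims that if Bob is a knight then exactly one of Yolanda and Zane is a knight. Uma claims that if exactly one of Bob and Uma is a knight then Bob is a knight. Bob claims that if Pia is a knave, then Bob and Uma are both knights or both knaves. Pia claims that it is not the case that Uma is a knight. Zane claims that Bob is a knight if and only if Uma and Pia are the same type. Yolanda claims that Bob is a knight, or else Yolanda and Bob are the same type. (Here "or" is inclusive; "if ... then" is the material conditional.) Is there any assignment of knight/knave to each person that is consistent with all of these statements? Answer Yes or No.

One consistent assignment: Bella=knight, Uma=knight, Bob=knight, Pia=knave, Zane=knave, Yolanda=knight.

Yes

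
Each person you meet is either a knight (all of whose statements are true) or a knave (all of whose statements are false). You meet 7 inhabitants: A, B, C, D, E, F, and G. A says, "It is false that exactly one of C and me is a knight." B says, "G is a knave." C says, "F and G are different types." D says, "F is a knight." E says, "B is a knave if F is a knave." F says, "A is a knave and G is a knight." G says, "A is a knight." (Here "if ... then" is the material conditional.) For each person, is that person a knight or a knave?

A is a knight, B is a knave, C is a knight, D is a knave, E is a knight, F is a knave, and G is a knight.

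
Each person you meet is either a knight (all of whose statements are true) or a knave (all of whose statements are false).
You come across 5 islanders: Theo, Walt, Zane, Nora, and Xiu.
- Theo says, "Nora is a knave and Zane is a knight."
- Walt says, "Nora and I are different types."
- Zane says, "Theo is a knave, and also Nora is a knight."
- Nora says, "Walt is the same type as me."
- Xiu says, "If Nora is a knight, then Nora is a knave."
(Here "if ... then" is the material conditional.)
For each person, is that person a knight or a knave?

Knights: Walt and Xiu. Knaves: Theo, Zane, and Nora.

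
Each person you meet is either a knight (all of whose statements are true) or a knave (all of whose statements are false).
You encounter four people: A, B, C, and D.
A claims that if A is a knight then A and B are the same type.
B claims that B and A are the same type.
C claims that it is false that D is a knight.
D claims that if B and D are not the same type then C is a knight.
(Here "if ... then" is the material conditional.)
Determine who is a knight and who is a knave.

Suppose A is a knave. Then A's statement "if A is a knight then A and B are the same type" would have to be false. Checking the 8 ways to assign the others, none is consistent with every speaker.
(For instance, with B=knight, C=knave, D=knight, A's claim "if A is a knight then A and B are the same type" comes out true where it would need to be false.)
So A must be a knight, making "if A is a knight then A and B are the same type" true. Taking A=knight, B=knight, C=knave, D=knight, each remaining statement checks out:
  B (knight): "B and A are the same type" — true. ✓
  C (knave): "it is false that D is a knight" — false. ✓
  D (knight): "if B and D are not the same type then C is a knight" — true. ✓
This is the unique consistent assignment.

A is a knight, B is a knight, C is a knave, and D is a knight.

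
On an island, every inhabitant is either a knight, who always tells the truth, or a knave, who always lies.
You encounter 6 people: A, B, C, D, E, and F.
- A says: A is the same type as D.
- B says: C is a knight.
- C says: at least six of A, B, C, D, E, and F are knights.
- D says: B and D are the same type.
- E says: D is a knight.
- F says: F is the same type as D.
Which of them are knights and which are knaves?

A is a knight, B is a knight, C is a knight, D is a knight, E is a knight, and F is a knight.

A (knight): "A is the same type as D" — True. ✓
As a knight, B's statement "C is a knight" should be True; it is.
Since C is a knight, "at least six of A, B, C, D, E, and F are knights" needs to be True, which holds.
As a knight, D's statement "B and D are the same type" should be True; it is.
E is a knight; "D is a knight" is True, as required.
Since F is a knight, "F is the same type as D" needs to be True, which holds.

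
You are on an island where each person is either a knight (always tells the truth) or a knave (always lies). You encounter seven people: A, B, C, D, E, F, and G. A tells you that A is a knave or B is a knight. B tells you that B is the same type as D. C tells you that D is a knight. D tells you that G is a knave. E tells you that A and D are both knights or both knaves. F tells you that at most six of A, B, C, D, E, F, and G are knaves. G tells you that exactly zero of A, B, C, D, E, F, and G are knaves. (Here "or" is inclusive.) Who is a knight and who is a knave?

A is a knight, so "A is a knave or B is a knight" must be true — and it is.
B is a knight, and the claim "B is the same type as D" is indeed true.
C is a knight, so "D is a knight" must be true — and it is.
As a knight, D's statement "G is a knave" should be true; it is.
E is a knight, and the claim "A and D are both knights or both knaves" is indeed true.
F is a knight; "at most six of A, B, C, D, E, F, and G are knaves" is true, as required.
Since G is a knave, "exactly zero of A, B, C, D, E, F, and G are knaves" needs to be False, which holds.

Knights: A, B, C, D, E, and F. Knaves: G.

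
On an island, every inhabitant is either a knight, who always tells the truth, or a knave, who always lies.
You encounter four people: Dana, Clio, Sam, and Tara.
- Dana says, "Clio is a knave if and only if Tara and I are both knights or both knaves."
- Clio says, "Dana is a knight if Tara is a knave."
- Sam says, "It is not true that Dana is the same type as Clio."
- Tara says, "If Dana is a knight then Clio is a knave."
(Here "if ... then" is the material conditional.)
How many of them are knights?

2

The unique consistent assignment is Dana=knight, Clio=knight, Sam=knave, Tara=knave.
That has 2 knights.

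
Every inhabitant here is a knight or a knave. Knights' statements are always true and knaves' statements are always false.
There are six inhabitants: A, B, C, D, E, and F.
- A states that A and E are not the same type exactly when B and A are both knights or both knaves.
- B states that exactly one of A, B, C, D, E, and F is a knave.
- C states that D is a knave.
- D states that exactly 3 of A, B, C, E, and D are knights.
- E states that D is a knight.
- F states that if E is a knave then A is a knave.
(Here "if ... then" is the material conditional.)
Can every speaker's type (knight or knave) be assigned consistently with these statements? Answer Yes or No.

Yes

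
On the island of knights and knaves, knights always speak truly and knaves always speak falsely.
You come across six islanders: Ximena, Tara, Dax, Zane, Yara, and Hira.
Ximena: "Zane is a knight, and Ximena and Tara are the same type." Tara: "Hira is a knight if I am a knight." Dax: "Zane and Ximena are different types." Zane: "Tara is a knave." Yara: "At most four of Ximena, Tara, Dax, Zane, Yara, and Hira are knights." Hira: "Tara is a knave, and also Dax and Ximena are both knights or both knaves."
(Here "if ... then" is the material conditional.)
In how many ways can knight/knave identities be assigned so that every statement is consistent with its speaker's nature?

0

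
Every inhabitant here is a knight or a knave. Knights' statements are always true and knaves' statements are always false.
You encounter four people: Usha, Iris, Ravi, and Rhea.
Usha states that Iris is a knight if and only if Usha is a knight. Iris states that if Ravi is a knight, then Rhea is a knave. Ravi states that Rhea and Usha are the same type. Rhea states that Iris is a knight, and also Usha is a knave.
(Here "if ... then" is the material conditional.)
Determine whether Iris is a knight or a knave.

Consistent assignments: {Usha=knight, Iris=knight, Ravi=knave, Rhea=knave}; {Usha=knave, Iris=knight, Ravi=knave, Rhea=knight}
In every consistent assignment, Iris is a knight.

Iris is a knight.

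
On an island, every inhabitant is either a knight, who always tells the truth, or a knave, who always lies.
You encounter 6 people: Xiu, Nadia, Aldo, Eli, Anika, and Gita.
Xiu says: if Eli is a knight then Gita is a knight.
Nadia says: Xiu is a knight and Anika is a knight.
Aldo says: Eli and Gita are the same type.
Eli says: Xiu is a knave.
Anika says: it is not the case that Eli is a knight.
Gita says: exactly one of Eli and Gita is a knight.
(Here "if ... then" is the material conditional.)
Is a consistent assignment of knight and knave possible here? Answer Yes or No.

Yes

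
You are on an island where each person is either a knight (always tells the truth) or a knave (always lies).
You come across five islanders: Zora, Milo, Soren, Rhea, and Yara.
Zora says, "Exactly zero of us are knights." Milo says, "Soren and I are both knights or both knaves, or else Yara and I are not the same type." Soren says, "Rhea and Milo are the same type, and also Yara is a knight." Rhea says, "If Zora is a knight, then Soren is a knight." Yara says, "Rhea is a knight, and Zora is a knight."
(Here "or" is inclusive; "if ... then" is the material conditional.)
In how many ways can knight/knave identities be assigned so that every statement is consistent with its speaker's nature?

Consistent assignments:
  Zora=knave, Milo=knight, Soren=knave, Rhea=knight, Yara=knave

1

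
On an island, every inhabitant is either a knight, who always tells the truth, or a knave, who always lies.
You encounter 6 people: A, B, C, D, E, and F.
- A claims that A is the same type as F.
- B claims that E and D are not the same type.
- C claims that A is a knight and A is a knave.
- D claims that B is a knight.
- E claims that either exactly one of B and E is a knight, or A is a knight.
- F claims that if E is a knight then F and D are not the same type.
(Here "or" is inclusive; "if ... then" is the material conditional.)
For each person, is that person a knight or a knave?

A (knave): "A is the same type as F" — false. ✓
As a knave, B's statement "E and D are not the same type" should be false; it is.
C (knave): "A is a knight and A is a knave" — false. ✓
D is a knave, and the claim "B is a knight" is indeed false.
E is a knave, and the claim "either exactly one of B and E is a knight, or A is a knight" is indeed false.
As a knight, F's statement "if E is a knight then F and D are not the same type" should be True; it is.

A is a knave, B is a knave, C is a knave, D is a knave, E is a knave, and F is a knight.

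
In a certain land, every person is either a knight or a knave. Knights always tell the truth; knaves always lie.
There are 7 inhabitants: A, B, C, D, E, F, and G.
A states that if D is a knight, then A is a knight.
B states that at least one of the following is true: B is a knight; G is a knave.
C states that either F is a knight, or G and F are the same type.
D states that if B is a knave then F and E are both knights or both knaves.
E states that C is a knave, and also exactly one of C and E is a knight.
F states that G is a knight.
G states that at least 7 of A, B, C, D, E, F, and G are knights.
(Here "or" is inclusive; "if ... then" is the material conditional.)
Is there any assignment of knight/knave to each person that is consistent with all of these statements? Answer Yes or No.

One consistent assignment: A=knight, B=knight, C=knight, D=knight, E=knave, F=knave, G=knave.

Yes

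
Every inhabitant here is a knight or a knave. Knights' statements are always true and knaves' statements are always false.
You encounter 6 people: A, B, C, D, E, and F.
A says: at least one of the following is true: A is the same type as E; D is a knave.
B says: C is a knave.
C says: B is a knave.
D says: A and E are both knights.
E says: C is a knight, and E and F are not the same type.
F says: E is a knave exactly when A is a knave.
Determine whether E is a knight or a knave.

E is a knave.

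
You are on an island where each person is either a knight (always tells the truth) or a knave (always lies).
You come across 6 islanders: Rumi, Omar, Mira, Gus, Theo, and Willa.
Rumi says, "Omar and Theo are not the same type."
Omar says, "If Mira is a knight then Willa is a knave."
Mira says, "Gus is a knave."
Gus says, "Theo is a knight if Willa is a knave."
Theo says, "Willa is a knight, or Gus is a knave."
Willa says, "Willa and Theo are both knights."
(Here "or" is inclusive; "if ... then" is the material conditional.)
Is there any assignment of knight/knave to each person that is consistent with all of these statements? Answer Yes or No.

Yes

One consistent assignment: Rumi=knave, Omar=knight, Mira=knave, Gus=knight, Theo=knight, Willa=knight.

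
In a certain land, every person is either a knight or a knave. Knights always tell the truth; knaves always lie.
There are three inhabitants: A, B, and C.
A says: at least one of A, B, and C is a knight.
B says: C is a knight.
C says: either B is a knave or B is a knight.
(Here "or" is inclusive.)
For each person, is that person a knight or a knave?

Knights: A, B, and C. Knaves: none.

A is a knight; "at least one of A, B, and C is a knight" is true, as required.
As a knight, B's statement "C is a knight" should be true; it is.
C is a knight; "either B is a knave or B is a knight" is true, as required.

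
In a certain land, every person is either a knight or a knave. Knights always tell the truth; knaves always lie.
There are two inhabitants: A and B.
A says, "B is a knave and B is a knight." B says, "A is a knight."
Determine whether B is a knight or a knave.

B is a knave.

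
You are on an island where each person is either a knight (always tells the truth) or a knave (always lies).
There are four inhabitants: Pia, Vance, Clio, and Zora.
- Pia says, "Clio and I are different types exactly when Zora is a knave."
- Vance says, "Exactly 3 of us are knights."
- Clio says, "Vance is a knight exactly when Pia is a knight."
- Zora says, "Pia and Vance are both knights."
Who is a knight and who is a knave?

Knights: Pia. Knaves: Vance, Clio, and Zora.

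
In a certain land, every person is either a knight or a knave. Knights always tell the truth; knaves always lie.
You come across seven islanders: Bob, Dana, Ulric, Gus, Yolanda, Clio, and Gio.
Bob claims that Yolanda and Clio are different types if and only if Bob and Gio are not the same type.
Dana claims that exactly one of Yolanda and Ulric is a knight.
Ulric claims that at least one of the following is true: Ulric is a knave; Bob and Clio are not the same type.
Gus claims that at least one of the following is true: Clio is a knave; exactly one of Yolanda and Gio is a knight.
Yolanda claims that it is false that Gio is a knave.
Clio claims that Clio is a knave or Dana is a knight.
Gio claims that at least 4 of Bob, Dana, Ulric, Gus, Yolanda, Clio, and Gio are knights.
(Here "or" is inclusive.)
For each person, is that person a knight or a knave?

Knights: Dana, Ulric, and Clio. Knaves: Bob, Gus, Yolanda, and Gio.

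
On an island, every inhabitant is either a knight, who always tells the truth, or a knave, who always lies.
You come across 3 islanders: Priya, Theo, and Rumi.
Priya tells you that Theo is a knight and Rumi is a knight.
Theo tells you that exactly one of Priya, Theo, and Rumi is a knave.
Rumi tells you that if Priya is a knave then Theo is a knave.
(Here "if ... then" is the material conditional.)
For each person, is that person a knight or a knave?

Priya is a knave, Theo is a knave, and Rumi is a knight.

Priya is a knave, so "Theo is a knight and Rumi is a knight" must be False — and it is.
Theo is a knave; "exactly one of Priya, Theo, and Rumi is a knave" is False, as required.
Since Rumi is a knight, "if Priya is a knave then Theo is a knave" needs to be true, which holds.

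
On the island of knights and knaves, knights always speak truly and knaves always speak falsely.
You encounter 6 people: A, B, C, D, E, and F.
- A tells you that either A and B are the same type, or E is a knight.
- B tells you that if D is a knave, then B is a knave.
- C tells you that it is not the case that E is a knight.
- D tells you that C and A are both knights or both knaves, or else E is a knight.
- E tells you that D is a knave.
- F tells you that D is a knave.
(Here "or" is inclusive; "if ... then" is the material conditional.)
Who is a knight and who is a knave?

A is a knight, B is a knight, C is a knight, D is a knight, E is a knave, and F is a knave.

A is a knight, so "either A and B are the same type, or E is a knight" must be True — and it is.
B is a knight, and the claim "if D is a knave, then B is a knave" is indeed True.
C is a knight, so "it is not the case that E is a knight" must be True — and it is.
D is a knight, and the claim "C and A are both knights or both knaves, or else E is a knight" is indeed True.
As a knave, E's statement "D is a knave" should be false; it is.
F (knave): "D is a knave" — false. ✓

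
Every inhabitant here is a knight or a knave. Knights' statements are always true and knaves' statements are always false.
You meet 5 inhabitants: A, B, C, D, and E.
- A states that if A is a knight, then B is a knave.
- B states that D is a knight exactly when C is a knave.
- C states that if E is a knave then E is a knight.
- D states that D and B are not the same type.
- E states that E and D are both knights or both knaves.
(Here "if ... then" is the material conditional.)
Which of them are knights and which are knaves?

Suppose A is a knave. Then A's statement "if A is a knight, then B is a knave" would have to be false. Checking the 16 ways to assign the others, none is consistent with every speaker.
(For instance, with B=knave, C=knight, D=knight, E=knight, A's claim "if A is a knight, then B is a knave" comes out true where it would need to be false.)
So A must be a knight, making "if A is a knight, then B is a knave" true. Taking A=knight, B=knave, C=knight, D=knight, E=knight, each remaining statement checks out:
  B (knave): "D is a knight exactly when C is a knave" — false. ✓
  C (knight): "if E is a knave then E is a knight" — true. ✓
  D (knight): "D and B are not the same type" — true. ✓
  E (knight): "E and D are both knights or both knaves" — true. ✓
This is the unique consistent assignment.

A is a knight, B is a knave, C is a knight, D is a knight, and E is a knight.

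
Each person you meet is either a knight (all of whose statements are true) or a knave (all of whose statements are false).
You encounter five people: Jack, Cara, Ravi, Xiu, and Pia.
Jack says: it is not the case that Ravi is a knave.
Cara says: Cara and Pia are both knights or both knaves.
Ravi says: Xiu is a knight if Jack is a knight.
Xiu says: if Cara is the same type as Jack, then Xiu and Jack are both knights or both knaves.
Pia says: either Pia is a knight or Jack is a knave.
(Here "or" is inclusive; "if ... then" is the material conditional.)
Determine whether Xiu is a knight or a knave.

Xiu is a knight.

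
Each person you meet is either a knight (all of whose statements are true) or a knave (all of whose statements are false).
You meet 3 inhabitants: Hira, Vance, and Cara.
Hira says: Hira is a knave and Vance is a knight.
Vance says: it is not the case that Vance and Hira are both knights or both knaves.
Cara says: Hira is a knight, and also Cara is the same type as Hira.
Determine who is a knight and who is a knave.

Hira is a knave, Vance is a knave, and Cara is a knave.

Suppose Hira is a knight. Then Hira's statement "Hira is a knave and Vance is a knight" would have to be true. Checking the 4 ways to assign the others, none is consistent with every speaker.
(For instance, with Vance=knave, Cara=knave, Hira's claim "Hira is a knave and Vance is a knight" comes out false where it would need to be true.)
So Hira must be a knave, making "Hira is a knave and Vance is a knight" false. Taking Hira=knave, Vance=knave, Cara=knave, each remaining statement checks out:
  Vance (knave): "it is not the case that Vance and Hira are both knights or both knaves" — false. ✓
  Cara (knave): "Hira is a knight, and also Cara is the same type as Hira" — false. ✓
This is the unique consistent assignment.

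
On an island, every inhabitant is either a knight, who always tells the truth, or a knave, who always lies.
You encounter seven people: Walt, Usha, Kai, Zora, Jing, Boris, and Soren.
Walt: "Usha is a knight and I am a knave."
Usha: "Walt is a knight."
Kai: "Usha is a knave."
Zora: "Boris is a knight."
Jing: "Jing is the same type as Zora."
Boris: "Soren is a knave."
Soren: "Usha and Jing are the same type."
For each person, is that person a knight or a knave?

Walt is a knave, Usha is a knave, Kai is a knight, Zora is a knight, Jing is a knight, Boris is a knight, and Soren is a knave.

Walt is a knave, and the claim "Usha is a knight and I am a knave" is indeed False.
Usha is a knave; "Walt is a knight" is False, as required.
As a knight, Kai's statement "Usha is a knave" should be true; it is.
As a knight, Zora's statement "Boris is a knight" should be true; it is.
Jing is a knight, so "Jing is the same type as Zora" must be true — and it is.
Since Boris is a knight, "Soren is a knave" needs to be true, which holds.
Soren (knave): "Usha and Jing are the same type" — False. ✓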